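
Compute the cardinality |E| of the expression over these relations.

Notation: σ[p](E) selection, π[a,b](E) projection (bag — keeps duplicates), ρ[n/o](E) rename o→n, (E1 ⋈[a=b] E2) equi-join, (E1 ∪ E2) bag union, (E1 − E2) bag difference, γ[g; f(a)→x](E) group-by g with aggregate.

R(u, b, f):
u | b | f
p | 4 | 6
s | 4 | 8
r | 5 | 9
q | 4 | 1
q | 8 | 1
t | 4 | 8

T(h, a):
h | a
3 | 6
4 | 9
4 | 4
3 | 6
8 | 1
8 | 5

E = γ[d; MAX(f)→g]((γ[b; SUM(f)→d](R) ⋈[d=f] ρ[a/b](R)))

Row counts bottom-up:
  R → 6
  γ[b; SUM(f)→d](R) → 3
  R → 6
  ρ[a/b](R) → 6
  (γ[b; SUM(f)→d](R) ⋈[d=f] ρ[a/b](R)) → 3
  γ[d; MAX(f)→g]((γ[b; SUM(f)→d](R) ⋈[d=f] ρ[a/b](R))) → 2

|E| = 2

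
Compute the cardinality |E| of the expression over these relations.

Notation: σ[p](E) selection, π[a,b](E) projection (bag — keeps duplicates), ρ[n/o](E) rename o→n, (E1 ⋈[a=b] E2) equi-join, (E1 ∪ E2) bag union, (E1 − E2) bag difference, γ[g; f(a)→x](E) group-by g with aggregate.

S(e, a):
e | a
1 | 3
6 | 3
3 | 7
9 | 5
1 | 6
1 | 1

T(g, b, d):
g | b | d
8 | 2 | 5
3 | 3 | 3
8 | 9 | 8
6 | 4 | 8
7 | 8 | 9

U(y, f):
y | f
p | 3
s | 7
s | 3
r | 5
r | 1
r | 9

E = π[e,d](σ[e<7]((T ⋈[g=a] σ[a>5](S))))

Subexpression sizes:
  T → 5
  S → 6
  σ[a>5](S) → 2
  (T ⋈[g=a] σ[a>5](S)) → 2
  σ[e<7]((T ⋈[g=a] σ[a>5](S))) → 2
  π[e,d](σ[e<7]((T ⋈[g=a] σ[a>5](S)))) → 2

|E| = 2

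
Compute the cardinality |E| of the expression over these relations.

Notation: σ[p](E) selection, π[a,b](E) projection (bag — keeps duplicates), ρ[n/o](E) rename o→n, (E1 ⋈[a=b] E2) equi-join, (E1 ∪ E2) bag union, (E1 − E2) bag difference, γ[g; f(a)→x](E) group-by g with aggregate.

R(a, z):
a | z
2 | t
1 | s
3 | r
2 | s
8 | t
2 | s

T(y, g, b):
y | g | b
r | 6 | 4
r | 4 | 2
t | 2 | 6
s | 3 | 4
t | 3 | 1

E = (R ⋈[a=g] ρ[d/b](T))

Row counts bottom-up:
  R → 6
  T → 5
  ρ[d/b](T) → 5
  (R ⋈[a=g] ρ[d/b](T)) → 5

|E| = 5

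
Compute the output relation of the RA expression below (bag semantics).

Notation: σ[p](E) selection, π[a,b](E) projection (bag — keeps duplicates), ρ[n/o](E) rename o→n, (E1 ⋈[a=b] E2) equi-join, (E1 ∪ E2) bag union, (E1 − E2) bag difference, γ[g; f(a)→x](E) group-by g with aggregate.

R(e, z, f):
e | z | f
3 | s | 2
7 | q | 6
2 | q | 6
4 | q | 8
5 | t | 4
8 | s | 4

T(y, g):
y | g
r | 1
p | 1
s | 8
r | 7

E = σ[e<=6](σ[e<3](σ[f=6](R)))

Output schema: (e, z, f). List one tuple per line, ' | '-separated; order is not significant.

Subexpression sizes:
  R → 6
  σ[f=6](R) → 2
  σ[e<3](σ[f=6](R)) → 1
  σ[e<=6](σ[e<3](σ[f=6](R))) → 1

== RESULT ==
e | z | f
2 | q | 6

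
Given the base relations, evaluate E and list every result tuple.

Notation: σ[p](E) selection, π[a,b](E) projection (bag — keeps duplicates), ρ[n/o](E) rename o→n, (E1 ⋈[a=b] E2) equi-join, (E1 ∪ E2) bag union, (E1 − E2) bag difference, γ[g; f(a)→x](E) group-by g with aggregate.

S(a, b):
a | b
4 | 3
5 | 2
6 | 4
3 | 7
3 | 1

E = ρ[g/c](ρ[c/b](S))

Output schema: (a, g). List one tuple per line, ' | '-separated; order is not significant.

Stepwise |·|:
  S → 5
  ρ[c/b](S) → 5
  ρ[g/c](ρ[c/b](S)) → 5

== RESULT ==
a | g
3 | 1
3 | 7
4 | 3
5 | 2
6 | 4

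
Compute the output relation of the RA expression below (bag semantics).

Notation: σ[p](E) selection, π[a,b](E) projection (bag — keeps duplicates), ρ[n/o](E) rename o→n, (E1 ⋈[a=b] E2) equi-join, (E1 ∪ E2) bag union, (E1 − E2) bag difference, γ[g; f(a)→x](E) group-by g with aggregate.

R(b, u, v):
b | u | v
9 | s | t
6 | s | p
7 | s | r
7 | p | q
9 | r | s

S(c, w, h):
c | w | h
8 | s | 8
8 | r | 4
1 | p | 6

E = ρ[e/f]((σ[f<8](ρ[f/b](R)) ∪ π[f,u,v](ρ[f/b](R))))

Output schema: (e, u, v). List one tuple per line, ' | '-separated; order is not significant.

Per-node cardinality:
  R → 5
  ρ[f/b](R) → 5
  σ[f<8](ρ[f/b](R)) → 3
  R → 5
  ρ[f/b](R) → 5
  π[f,u,v](ρ[f/b](R)) → 5
  (σ[f<8](ρ[f/b](R)) ∪ π[f,u,v](ρ[f/b](R))) → 8
  ρ[e/f]((σ[f<8](ρ[f/b](R)) ∪ π[f,u,v](ρ[f/b](R)))) → 8

== RESULT ==
e | u | v
6 | s | p
6 | s | p
7 | p | q
7 | p | q
7 | s | r
7 | s | r
9 | r | s
9 | s | t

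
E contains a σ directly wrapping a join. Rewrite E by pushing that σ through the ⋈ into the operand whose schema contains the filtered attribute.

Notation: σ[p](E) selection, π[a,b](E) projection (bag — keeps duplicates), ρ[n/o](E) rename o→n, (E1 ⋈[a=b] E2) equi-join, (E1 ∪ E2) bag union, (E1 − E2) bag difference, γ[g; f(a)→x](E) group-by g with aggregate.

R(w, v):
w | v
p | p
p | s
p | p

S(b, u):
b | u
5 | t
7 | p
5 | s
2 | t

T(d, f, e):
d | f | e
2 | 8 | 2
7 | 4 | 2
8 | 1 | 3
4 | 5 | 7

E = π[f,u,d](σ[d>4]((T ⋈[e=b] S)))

σ filters on d, owned by the left side.
E' = π[f,u,d]((σ[d>4](T) ⋈[e=b] S))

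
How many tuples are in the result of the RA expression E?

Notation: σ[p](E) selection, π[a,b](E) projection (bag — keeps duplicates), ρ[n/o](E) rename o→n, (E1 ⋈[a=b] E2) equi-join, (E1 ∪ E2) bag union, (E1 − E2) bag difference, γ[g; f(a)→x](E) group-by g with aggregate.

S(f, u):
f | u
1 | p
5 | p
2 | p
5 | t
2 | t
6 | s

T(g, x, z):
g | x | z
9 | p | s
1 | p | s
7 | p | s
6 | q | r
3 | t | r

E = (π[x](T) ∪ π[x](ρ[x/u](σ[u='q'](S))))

Per-node cardinality:
  T → 5
  π[x](T) → 5
  S → 6
  σ[u='q'](S) → 0
  ρ[x/u](σ[u='q'](S)) → 0
  π[x](ρ[x/u](σ[u='q'](S))) → 0
  (π[x](T) ∪ π[x](ρ[x/u](σ[u='q'](S)))) → 5

|E| = 5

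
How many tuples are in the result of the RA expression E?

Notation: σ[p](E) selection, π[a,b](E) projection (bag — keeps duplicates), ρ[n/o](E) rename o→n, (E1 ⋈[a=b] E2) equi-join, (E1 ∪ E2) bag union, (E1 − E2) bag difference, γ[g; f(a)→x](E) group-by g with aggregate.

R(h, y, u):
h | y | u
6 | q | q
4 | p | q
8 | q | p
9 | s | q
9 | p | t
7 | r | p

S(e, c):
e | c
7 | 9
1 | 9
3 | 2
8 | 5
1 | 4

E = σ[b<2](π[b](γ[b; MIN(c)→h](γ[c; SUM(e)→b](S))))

Per-node cardinality:
  S → 5
  γ[c; SUM(e)→b](S) → 4
  γ[b; MIN(c)→h](γ[c; SUM(e)→b](S)) → 3
  π[b](γ[b; MIN(c)→h](γ[c; SUM(e)→b](S))) → 3
  σ[b<2](π[b](γ[b; MIN(c)→h](γ[c; SUM(e)→b](S)))) → 1

|E| = 1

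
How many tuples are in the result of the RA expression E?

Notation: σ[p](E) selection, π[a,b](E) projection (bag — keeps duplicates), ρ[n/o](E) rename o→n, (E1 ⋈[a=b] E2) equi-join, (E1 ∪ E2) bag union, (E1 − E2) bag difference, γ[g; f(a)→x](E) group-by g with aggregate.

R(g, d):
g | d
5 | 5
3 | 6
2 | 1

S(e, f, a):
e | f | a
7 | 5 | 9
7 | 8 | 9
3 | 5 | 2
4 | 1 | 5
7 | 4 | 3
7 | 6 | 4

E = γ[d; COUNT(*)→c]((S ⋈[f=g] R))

Per-node cardinality:
  S → 6
  R → 3
  (S ⋈[f=g] R) → 2
  γ[d; COUNT(*)→c]((S ⋈[f=g] R)) → 1

|E| = 1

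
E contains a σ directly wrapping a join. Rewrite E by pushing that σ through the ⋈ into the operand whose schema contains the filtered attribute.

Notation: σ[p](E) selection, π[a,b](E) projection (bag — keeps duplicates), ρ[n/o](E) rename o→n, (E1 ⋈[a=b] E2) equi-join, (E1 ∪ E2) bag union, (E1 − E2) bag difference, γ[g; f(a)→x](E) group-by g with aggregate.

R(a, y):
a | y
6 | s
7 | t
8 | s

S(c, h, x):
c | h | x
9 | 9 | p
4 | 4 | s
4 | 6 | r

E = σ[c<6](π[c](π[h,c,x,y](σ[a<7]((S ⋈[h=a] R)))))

σ filters on a, owned by the right side.
E' = σ[c<6](π[c](π[h,c,x,y]((S ⋈[h=a] σ[a<7](R)))))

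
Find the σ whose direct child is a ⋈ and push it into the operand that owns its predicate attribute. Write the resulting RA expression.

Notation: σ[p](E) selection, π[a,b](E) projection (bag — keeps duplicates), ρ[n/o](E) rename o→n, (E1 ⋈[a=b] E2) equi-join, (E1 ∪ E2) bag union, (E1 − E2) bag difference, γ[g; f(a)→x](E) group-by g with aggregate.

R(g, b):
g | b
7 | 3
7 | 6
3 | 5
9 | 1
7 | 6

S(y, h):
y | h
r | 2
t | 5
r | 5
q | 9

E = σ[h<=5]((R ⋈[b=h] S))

σ filters on h, owned by the right side.
E' = (R ⋈[b=h] σ[h<=5](S))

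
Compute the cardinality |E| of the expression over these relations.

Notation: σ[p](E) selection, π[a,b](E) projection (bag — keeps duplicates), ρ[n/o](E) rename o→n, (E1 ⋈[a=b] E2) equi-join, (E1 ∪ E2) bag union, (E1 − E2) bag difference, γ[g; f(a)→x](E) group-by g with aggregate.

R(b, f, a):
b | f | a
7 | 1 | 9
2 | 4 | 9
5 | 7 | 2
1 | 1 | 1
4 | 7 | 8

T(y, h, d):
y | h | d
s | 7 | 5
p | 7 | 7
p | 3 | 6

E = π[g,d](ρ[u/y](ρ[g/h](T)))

Row counts bottom-up:
  T → 3
  ρ[g/h](T) → 3
  ρ[u/y](ρ[g/h](T)) → 3
  π[g,d](ρ[u/y](ρ[g/h](T))) → 3

|E| = 3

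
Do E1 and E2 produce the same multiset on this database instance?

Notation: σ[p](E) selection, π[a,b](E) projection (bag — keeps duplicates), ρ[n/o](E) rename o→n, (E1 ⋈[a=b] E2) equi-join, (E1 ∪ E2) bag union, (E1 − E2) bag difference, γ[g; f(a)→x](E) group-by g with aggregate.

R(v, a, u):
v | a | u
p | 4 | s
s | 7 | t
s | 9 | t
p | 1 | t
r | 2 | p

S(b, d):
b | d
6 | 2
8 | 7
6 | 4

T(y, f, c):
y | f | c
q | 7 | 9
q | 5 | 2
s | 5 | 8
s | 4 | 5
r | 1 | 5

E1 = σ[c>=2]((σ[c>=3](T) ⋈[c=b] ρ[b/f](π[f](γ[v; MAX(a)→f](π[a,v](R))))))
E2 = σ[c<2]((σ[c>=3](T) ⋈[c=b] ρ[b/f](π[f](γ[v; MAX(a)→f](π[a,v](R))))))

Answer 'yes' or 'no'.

E1 subexpression sizes:
  T → 5
  σ[c>=3](T) → 4
  R → 5
  π[a,v](R) → 5
  γ[v; MAX(a)→f](π[a,v](R)) → 3
  π[f](γ[v; MAX(a)→f](π[a,v](R))) → 3
  ρ[b/f](π[f](γ[v; MAX(a)→f](π[a,v](R)))) → 3
  (σ[c>=3](T) ⋈[c=b] ρ[b/f](π[f](γ[v; MAX(a)→f](π[a,v](R))))) → 1
  σ[c>=2]((σ[c>=3](T) ⋈[c=b] ρ[b/f](π[f](γ[v; MAX(a)→f](π[a,v](R)))))) → 1
E2 subexpression sizes:
  T → 5
  σ[c>=3](T) → 4
  R → 5
  π[a,v](R) → 5
  γ[v; MAX(a)→f](π[a,v](R)) → 3
  π[f](γ[v; MAX(a)→f](π[a,v](R))) → 3
  ρ[b/f](π[f](γ[v; MAX(a)→f](π[a,v](R)))) → 3
  (σ[c>=3](T) ⋈[c=b] ρ[b/f](π[f](γ[v; MAX(a)→f](π[a,v](R))))) → 1
  σ[c<2]((σ[c>=3](T) ⋈[c=b] ρ[b/f](π[f](γ[v; MAX(a)→f](π[a,v](R)))))) → 0

E1 result:
y | f | c | b
q | 7 | 9 | 9
E2 result:
y | f | c | b
(0 rows)
Witness: ('q', 7, 9, 9) appears 1× in E1 but 0× in E2.

no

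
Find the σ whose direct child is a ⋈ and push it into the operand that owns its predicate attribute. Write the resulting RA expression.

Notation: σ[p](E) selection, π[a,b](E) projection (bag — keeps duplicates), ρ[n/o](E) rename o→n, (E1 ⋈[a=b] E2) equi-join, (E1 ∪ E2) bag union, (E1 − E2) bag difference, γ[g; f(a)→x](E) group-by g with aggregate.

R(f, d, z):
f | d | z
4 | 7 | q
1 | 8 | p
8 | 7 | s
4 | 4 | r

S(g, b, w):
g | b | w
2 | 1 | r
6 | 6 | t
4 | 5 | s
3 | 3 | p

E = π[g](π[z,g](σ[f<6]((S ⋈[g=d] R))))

σ filters on f, owned by the right side.
E' = π[g](π[z,g]((S ⋈[g=d] σ[f<6](R))))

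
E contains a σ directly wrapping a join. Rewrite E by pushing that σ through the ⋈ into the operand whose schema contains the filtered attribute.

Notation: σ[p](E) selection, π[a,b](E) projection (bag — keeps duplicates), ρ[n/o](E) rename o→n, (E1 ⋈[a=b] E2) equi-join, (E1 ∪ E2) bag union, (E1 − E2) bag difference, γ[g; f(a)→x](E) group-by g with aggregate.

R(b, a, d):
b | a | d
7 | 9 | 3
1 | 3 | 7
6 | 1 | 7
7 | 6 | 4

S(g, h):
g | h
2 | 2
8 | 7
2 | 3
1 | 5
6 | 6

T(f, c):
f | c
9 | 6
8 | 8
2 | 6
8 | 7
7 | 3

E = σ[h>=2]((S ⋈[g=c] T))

σ filters on h, owned by the left side.
E' = (σ[h>=2](S) ⋈[g=c] T)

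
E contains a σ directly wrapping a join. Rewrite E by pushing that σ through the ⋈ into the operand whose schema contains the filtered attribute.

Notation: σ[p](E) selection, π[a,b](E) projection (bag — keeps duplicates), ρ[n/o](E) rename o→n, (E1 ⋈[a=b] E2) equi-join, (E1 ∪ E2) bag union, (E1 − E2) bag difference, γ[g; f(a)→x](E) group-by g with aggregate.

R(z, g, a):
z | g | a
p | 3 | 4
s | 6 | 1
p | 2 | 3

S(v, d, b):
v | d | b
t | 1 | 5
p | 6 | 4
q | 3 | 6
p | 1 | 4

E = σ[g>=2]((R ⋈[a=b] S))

σ filters on g, owned by the left side.
E' = (σ[g>=2](R) ⋈[a=b] S)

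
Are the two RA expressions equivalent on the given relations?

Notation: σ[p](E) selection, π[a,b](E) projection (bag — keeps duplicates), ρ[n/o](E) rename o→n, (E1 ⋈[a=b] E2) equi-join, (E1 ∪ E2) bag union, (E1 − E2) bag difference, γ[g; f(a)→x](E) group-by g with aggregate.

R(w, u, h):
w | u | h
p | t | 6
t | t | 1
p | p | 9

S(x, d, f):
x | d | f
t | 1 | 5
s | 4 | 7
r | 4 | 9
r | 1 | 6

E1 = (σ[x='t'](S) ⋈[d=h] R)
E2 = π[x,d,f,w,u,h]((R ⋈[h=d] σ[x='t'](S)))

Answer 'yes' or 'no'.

E1 subexpression sizes:
  S → 4
  σ[x='t'](S) → 1
  R → 3
  (σ[x='t'](S) ⋈[d=h] R) → 1
E2 subexpression sizes:
  R → 3
  S → 4
  σ[x='t'](S) → 1
  (R ⋈[h=d] σ[x='t'](S)) → 1
  π[x,d,f,w,u,h]((R ⋈[h=d] σ[x='t'](S))) → 1

E1 and E2 produce the same multiset:
x | d | f | w | u | h
t | 1 | 5 | t | t | 1

yes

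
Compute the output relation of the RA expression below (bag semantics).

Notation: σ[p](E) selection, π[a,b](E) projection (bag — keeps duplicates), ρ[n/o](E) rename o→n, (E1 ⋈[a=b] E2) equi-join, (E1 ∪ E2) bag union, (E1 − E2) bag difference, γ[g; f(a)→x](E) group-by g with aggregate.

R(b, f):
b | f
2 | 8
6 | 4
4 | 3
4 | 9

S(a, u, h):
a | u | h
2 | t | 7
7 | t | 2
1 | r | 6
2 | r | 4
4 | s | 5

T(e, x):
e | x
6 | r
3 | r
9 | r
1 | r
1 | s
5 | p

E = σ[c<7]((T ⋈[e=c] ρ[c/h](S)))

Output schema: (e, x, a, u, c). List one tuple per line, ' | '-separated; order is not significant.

Subexpression sizes:
  T → 6
  S → 5
  ρ[c/h](S) → 5
  (T ⋈[e=c] ρ[c/h](S)) → 2
  σ[c<7]((T ⋈[e=c] ρ[c/h](S))) → 2

== RESULT ==
e | x | a | u | c
5 | p | 4 | s | 5
6 | r | 1 | r | 6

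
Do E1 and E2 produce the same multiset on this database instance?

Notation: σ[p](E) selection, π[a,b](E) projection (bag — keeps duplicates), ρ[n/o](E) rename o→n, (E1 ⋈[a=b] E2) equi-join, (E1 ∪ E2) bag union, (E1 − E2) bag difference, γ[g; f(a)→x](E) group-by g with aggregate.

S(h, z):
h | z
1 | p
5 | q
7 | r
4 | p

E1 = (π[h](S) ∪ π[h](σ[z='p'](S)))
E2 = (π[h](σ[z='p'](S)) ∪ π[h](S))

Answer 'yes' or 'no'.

E1 row counts bottom-up:
  S → 4
  π[h](S) → 4
  S → 4
  σ[z='p'](S) → 2
  π[h](σ[z='p'](S)) → 2
  (π[h](S) ∪ π[h](σ[z='p'](S))) → 6
E2 row counts bottom-up:
  S → 4
  σ[z='p'](S) → 2
  π[h](σ[z='p'](S)) → 2
  S → 4
  π[h](S) → 4
  (π[h](σ[z='p'](S)) ∪ π[h](S)) → 6

E1 and E2 produce the same multiset:
h
1
1
4
4
5
7

yes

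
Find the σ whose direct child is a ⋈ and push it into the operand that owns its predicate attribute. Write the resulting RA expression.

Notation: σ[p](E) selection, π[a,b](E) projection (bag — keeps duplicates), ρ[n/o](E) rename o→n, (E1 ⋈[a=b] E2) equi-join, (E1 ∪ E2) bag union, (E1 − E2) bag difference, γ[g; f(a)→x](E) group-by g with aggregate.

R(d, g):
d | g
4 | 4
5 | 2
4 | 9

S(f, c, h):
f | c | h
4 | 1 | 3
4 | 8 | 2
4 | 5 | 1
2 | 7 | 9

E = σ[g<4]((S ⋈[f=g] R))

σ filters on g, owned by the right side.
E' = (S ⋈[f=g] σ[g<4](R))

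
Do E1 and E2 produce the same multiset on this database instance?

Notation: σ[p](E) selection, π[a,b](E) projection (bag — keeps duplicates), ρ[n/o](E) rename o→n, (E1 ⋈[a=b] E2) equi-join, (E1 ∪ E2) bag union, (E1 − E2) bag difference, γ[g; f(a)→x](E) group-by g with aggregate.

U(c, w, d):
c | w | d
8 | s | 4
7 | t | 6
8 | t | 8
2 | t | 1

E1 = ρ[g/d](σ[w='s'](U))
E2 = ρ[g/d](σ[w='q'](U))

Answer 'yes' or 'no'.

E1 subexpression sizes:
  U → 4
  σ[w='s'](U) → 1
  ρ[g/d](σ[w='s'](U)) → 1
E2 subexpression sizes:
  U → 4
  σ[w='q'](U) → 0
  ρ[g/d](σ[w='q'](U)) → 0

E1 result:
c | w | g
8 | s | 4
E2 result:
c | w | g
(0 rows)
Witness: (8, 's', 4) appears 1× in E1 but 0× in E2.

no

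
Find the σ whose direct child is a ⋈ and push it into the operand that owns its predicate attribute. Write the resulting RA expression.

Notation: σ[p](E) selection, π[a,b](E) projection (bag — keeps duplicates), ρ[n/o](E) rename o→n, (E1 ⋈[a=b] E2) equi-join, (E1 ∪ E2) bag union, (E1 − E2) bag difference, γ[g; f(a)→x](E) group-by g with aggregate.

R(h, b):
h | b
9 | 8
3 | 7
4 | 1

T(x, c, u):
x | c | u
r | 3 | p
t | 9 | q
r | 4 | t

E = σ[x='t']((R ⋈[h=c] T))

σ filters on x, owned by the right side.
E' = (R ⋈[h=c] σ[x='t'](T))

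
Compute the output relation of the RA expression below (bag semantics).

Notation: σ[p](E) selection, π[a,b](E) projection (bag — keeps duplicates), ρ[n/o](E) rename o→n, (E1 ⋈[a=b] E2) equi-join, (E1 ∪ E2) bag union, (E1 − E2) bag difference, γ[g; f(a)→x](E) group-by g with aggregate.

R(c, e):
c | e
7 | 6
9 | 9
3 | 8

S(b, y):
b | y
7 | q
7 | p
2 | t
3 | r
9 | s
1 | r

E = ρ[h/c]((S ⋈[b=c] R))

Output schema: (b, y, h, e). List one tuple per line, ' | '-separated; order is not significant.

Per-node cardinality:
  S → 6
  R → 3
  (S ⋈[b=c] R) → 4
  ρ[h/c]((S ⋈[b=c] R)) → 4

== RESULT ==
b | y | h | e
3 | r | 3 | 8
7 | p | 7 | 6
7 | q | 7 | 6
9 | s | 9 | 9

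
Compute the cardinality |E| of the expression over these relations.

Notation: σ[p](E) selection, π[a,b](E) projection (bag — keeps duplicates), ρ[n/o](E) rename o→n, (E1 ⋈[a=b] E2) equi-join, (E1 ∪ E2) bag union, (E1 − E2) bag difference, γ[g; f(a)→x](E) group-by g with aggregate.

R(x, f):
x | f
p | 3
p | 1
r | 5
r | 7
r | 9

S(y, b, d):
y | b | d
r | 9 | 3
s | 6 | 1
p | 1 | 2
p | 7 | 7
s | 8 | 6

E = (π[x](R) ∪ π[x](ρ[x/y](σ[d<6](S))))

Subexpression sizes:
  R → 5
  π[x](R) → 5
  S → 5
  σ[d<6](S) → 3
  ρ[x/y](σ[d<6](S)) → 3
  π[x](ρ[x/y](σ[d<6](S))) → 3
  (π[x](R) ∪ π[x](ρ[x/y](σ[d<6](S)))) → 8

|E| = 8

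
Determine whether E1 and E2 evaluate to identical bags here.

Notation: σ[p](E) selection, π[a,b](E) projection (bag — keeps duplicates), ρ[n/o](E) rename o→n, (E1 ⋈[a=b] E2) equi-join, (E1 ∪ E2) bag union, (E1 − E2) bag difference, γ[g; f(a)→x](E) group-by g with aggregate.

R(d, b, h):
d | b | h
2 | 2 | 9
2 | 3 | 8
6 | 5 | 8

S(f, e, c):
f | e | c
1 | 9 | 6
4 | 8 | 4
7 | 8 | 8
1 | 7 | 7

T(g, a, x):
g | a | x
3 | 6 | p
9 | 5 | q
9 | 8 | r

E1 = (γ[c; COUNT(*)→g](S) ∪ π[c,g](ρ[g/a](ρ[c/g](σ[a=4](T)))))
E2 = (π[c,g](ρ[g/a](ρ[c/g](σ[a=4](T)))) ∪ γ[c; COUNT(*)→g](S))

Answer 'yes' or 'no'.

E1 per-node cardinality:
  S → 4
  γ[c; COUNT(*)→g](S) → 4
  T → 3
  σ[a=4](T) → 0
  ρ[c/g](σ[a=4](T)) → 0
  ρ[g/a](ρ[c/g](σ[a=4](T))) → 0
  π[c,g](ρ[g/a](ρ[c/g](σ[a=4](T)))) → 0
  (γ[c; COUNT(*)→g](S) ∪ π[c,g](ρ[g/a](ρ[c/g](σ[a=4](T))))) → 4
E2 per-node cardinality:
  T → 3
  σ[a=4](T) → 0
  ρ[c/g](σ[a=4](T)) → 0
  ρ[g/a](ρ[c/g](σ[a=4](T))) → 0
  π[c,g](ρ[g/a](ρ[c/g](σ[a=4](T)))) → 0
  S → 4
  γ[c; COUNT(*)→g](S) → 4
  (π[c,g](ρ[g/a](ρ[c/g](σ[a=4](T)))) ∪ γ[c; COUNT(*)→g](S)) → 4

E1 and E2 produce the same multiset:
c | g
4 | 1
6 | 1
7 | 1
8 | 1

yes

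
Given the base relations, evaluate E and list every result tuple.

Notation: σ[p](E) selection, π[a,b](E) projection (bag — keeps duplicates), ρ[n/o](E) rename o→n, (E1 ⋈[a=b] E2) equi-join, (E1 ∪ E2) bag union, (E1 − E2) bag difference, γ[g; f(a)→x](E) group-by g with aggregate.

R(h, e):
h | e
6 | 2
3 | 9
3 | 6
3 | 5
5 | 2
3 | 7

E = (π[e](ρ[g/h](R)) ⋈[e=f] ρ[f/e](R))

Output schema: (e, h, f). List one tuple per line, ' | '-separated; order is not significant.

Subexpression sizes:
  R → 6
  ρ[g/h](R) → 6
  π[e](ρ[g/h](R)) → 6
  R → 6
  ρ[f/e](R) → 6
  (π[e](ρ[g/h](R)) ⋈[e=f] ρ[f/e](R)) → 8

== RESULT ==
e | h | f
2 | 5 | 2
2 | 5 | 2
2 | 6 | 2
2 | 6 | 2
5 | 3 | 5
6 | 3 | 6
7 | 3 | 7
9 | 3 | 9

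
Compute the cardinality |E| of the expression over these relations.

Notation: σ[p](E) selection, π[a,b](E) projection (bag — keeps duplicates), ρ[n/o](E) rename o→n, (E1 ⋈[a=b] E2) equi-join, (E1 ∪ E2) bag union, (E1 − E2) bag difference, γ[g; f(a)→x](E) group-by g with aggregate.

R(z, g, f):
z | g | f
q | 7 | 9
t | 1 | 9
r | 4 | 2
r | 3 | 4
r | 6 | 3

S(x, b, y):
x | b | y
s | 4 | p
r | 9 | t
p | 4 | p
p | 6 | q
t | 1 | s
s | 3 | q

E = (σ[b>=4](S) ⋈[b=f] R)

Per-node cardinality:
  S → 6
  σ[b>=4](S) → 4
  R → 5
  (σ[b>=4](S) ⋈[b=f] R) → 4

|E| = 4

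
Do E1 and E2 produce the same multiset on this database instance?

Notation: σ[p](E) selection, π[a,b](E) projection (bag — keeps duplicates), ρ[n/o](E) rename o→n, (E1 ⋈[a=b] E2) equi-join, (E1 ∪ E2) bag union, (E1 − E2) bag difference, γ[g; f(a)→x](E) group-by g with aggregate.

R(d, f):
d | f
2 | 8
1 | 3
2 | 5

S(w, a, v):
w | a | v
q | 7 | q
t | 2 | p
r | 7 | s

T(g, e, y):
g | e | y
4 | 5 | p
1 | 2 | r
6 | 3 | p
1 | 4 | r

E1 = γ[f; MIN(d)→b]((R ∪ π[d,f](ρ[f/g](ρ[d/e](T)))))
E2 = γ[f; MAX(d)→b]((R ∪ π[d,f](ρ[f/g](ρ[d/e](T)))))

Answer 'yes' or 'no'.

E1 row counts bottom-up:
  R → 3
  T → 4
  ρ[d/e](T) → 4
  ρ[f/g](ρ[d/e](T)) → 4
  π[d,f](ρ[f/g](ρ[d/e](T))) → 4
  (R ∪ π[d,f](ρ[f/g](ρ[d/e](T)))) → 7
  γ[f; MIN(d)→b]((R ∪ π[d,f](ρ[f/g](ρ[d/e](T))))) → 6
E2 row counts bottom-up:
  R → 3
  T → 4
  ρ[d/e](T) → 4
  ρ[f/g](ρ[d/e](T)) → 4
  π[d,f](ρ[f/g](ρ[d/e](T))) → 4
  (R ∪ π[d,f](ρ[f/g](ρ[d/e](T)))) → 7
  γ[f; MAX(d)→b]((R ∪ π[d,f](ρ[f/g](ρ[d/e](T))))) → 6

E1 result:
f | b
1 | 2
3 | 1
4 | 5
5 | 2
6 | 3
8 | 2
E2 result:
f | b
1 | 4
3 | 1
4 | 5
5 | 2
6 | 3
8 | 2
Witness: (1, 2) appears 1× in E1 but 0× in E2.

no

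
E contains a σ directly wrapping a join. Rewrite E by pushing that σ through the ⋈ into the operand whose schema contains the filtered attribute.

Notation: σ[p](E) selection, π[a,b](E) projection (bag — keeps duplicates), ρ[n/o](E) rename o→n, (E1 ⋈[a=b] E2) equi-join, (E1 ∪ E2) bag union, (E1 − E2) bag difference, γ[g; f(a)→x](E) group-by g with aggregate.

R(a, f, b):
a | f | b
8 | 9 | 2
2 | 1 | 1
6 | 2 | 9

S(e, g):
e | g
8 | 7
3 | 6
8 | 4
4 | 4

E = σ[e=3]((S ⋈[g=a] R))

σ filters on e, owned by the left side.
E' = (σ[e=3](S) ⋈[g=a] R)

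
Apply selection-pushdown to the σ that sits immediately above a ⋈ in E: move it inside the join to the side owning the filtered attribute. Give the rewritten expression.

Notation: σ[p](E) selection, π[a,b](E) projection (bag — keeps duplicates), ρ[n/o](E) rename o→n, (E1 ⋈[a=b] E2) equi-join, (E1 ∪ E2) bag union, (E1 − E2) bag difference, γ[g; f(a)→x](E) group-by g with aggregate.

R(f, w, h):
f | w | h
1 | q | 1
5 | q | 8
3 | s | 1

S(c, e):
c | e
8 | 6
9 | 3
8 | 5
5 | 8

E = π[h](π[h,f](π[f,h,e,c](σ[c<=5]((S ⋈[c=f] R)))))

σ filters on c, owned by the left side.
E' = π[h](π[h,f](π[f,h,e,c]((σ[c<=5](S) ⋈[c=f] R))))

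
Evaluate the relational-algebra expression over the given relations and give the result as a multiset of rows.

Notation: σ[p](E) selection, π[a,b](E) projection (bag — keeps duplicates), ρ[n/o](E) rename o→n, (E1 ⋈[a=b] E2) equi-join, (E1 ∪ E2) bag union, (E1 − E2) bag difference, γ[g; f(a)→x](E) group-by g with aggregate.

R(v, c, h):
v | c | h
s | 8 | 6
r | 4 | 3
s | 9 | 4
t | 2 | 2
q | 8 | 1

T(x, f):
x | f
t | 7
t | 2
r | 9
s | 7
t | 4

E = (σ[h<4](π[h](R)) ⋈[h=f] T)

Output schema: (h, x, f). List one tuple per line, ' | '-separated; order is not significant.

Per-node cardinality:
  R → 5
  π[h](R) → 5
  σ[h<4](π[h](R)) → 3
  T → 5
  (σ[h<4](π[h](R)) ⋈[h=f] T) → 1

== RESULT ==
h | x | f
2 | t | 2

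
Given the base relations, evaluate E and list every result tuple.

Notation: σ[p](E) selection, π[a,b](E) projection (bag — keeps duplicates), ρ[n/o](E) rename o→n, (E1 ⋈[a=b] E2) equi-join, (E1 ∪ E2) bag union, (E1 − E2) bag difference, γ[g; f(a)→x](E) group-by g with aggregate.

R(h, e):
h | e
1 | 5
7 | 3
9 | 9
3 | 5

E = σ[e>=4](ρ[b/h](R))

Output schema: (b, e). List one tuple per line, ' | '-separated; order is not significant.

Per-node cardinality:
  R → 4
  ρ[b/h](R) → 4
  σ[e>=4](ρ[b/h](R)) → 3

== RESULT ==
b | e
1 | 5
3 | 5
9 | 9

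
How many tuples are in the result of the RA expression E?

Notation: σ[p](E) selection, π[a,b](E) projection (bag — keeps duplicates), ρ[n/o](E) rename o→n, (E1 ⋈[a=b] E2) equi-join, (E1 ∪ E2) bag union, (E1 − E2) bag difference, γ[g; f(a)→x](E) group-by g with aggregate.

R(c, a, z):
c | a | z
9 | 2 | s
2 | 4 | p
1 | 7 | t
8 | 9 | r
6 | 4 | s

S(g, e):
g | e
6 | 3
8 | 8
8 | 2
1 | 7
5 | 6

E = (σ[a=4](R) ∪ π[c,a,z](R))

Row counts bottom-up:
  R → 5
  σ[a=4](R) → 2
  R → 5
  π[c,a,z](R) → 5
  (σ[a=4](R) ∪ π[c,a,z](R)) → 7

|E| = 7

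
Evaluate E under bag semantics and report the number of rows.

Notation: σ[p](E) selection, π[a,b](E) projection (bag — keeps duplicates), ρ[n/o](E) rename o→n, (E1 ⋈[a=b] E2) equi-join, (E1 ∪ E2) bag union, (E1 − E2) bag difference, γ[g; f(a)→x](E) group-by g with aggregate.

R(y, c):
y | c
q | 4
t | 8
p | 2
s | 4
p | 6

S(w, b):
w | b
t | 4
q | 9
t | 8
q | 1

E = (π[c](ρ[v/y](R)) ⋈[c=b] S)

Per-node cardinality:
  R → 5
  ρ[v/y](R) → 5
  π[c](ρ[v/y](R)) → 5
  S → 4
  (π[c](ρ[v/y](R)) ⋈[c=b] S) → 3

|E| = 3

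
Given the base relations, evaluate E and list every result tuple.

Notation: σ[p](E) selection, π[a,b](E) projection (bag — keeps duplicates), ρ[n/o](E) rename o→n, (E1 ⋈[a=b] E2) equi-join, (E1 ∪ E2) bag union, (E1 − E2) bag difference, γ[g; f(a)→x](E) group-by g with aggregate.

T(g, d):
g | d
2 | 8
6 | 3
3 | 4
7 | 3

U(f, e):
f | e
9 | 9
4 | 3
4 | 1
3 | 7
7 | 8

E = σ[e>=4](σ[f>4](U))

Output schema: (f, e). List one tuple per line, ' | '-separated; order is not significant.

Row counts bottom-up:
  U → 5
  σ[f>4](U) → 2
  σ[e>=4](σ[f>4](U)) → 2

== RESULT ==
f | e
7 | 8
9 | 9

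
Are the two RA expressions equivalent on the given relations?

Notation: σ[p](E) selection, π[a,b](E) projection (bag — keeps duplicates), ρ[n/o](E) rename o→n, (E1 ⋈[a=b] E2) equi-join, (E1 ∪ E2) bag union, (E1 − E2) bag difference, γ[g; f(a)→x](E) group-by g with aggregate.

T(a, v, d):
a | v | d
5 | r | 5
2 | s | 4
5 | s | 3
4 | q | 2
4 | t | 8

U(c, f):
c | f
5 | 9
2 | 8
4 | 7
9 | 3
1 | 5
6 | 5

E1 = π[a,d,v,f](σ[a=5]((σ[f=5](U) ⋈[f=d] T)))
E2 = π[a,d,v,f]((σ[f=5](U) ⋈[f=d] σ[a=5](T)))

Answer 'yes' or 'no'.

E1 stepwise |·|:
  U → 6
  σ[f=5](U) → 2
  T → 5
  (σ[f=5](U) ⋈[f=d] T) → 2
  σ[a=5]((σ[f=5](U) ⋈[f=d] T)) → 2
  π[a,d,v,f](σ[a=5]((σ[f=5](U) ⋈[f=d] T))) → 2
E2 stepwise |·|:
  U → 6
  σ[f=5](U) → 2
  T → 5
  σ[a=5](T) → 2
  (σ[f=5](U) ⋈[f=d] σ[a=5](T)) → 2
  π[a,d,v,f]((σ[f=5](U) ⋈[f=d] σ[a=5](T))) → 2

E1 and E2 produce the same multiset:
a | d | v | f
5 | 5 | r | 5
5 | 5 | r | 5

yes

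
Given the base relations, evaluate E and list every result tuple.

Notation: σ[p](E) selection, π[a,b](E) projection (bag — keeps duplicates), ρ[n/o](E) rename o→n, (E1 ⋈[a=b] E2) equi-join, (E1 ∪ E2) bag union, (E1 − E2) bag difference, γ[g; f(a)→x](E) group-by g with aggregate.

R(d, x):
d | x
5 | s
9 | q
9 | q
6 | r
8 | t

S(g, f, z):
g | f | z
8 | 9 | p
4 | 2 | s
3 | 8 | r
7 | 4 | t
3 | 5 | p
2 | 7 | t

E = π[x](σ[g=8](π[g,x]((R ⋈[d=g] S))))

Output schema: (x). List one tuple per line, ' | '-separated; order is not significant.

Subexpression sizes:
  R → 5
  S → 6
  (R ⋈[d=g] S) → 1
  π[g,x]((R ⋈[d=g] S)) → 1
  σ[g=8](π[g,x]((R ⋈[d=g] S))) → 1
  π[x](σ[g=8](π[g,x]((R ⋈[d=g] S)))) → 1

== RESULT ==
x
t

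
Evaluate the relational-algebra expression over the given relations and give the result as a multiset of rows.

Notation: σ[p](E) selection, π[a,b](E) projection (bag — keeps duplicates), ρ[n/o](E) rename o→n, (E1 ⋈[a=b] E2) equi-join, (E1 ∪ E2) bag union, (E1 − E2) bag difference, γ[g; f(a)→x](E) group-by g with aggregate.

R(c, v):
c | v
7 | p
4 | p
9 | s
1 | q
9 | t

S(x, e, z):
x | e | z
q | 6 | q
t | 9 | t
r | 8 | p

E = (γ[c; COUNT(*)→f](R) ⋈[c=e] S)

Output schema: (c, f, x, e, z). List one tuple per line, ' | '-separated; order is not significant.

Per-node cardinality:
  R → 5
  γ[c; COUNT(*)→f](R) → 4
  S → 3
  (γ[c; COUNT(*)→f](R) ⋈[c=e] S) → 1

== RESULT ==
c | f | x | e | z
9 | 2 | t | 9 | t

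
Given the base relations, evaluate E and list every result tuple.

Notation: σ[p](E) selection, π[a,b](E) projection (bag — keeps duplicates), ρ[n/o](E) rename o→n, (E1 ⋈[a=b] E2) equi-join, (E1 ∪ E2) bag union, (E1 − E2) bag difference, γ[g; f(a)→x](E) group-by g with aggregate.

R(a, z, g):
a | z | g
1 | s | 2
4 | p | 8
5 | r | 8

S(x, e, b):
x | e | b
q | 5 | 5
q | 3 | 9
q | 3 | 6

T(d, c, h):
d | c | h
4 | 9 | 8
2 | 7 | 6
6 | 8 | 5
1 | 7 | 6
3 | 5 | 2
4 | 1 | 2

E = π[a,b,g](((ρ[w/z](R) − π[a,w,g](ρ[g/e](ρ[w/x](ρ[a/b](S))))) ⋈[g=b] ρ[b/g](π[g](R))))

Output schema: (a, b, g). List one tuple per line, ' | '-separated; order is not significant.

Row counts bottom-up:
  R → 3
  ρ[w/z](R) → 3
  S → 3
  ρ[a/b](S) → 3
  ρ[w/x](ρ[a/b](S)) → 3
  ρ[g/e](ρ[w/x](ρ[a/b](S))) → 3
  π[a,w,g](ρ[g/e](ρ[w/x](ρ[a/b](S)))) → 3
  (ρ[w/z](R) − π[a,w,g](ρ[g/e](ρ[w/x](ρ[a/b](S))))) → 3
  R → 3
  π[g](R) → 3
  ρ[b/g](π[g](R)) → 3
  ((ρ[w/z](R) − π[a,w,g](ρ[g/e](ρ[w/x](ρ[a/b](S))))) ⋈[g=b] ρ[b/g](π[g](R))) → 5
  π[a,b,g](((ρ[w/z](R) − π[a,w,g](ρ[g/e](ρ[w/x](ρ[a/b](S))))) ⋈[g=b] ρ[b/g](π[g](R)))) → 5

== RESULT ==
a | b | g
1 | 2 | 2
4 | 8 | 8
4 | 8 | 8
5 | 8 | 8
5 | 8 | 8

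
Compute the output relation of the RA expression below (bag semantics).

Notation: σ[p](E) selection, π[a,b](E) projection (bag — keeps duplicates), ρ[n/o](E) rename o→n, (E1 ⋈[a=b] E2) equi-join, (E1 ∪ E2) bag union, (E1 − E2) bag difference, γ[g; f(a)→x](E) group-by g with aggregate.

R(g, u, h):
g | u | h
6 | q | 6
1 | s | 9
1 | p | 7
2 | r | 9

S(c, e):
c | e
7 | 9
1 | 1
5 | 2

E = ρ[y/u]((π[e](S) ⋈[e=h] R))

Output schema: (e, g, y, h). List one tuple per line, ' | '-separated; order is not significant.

Subexpression sizes:
  S → 3
  π[e](S) → 3
  R → 4
  (π[e](S) ⋈[e=h] R) → 2
  ρ[y/u]((π[e](S) ⋈[e=h] R)) → 2

== RESULT ==
e | g | y | h
9 | 1 | s | 9
9 | 2 | r | 9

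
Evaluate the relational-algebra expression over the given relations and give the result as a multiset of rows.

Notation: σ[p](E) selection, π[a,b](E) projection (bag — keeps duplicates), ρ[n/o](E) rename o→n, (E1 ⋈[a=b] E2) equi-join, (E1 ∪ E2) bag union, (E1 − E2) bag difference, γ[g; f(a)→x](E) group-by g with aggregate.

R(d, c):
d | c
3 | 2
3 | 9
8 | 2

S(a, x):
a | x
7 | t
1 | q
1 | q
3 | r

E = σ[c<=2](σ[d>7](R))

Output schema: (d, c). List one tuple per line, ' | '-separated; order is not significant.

Stepwise |·|:
  R → 3
  σ[d>7](R) → 1
  σ[c<=2](σ[d>7](R)) → 1

== RESULT ==
d | c
8 | 2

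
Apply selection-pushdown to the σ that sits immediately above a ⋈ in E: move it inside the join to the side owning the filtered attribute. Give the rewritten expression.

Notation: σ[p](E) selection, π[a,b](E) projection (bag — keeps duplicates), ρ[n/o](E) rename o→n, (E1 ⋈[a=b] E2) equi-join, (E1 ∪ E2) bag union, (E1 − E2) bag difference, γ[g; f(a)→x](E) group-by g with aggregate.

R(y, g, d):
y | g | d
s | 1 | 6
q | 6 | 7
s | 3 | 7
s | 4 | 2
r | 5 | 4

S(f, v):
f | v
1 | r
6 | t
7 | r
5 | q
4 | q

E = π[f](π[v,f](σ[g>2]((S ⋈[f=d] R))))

σ filters on g, owned by the right side.
E' = π[f](π[v,f]((S ⋈[f=d] σ[g>2](R))))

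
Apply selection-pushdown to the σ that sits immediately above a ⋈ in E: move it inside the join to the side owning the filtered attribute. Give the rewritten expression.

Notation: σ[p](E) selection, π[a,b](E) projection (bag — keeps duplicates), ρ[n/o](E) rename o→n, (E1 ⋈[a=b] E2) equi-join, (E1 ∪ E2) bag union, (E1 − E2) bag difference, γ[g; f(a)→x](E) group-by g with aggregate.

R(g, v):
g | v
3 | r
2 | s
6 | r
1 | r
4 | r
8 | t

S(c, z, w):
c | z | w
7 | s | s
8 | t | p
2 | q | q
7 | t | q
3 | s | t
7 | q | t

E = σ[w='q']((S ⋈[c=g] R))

σ filters on w, owned by the left side.
E' = (σ[w='q'](S) ⋈[c=g] R)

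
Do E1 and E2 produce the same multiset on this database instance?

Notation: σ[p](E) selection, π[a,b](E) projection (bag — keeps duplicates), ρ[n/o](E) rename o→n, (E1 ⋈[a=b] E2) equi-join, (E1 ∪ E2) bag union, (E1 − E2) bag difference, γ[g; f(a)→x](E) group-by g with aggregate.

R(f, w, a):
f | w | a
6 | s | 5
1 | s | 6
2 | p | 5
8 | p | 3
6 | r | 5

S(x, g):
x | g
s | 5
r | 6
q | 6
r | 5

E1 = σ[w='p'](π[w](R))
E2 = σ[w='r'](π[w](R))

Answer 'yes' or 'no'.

E1 per-node cardinality:
  R → 5
  π[w](R) → 5
  σ[w='p'](π[w](R)) → 2
E2 per-node cardinality:
  R → 5
  π[w](R) → 5
  σ[w='r'](π[w](R)) → 1

E1 result:
w
p
p
E2 result:
w
r
Witness: ('p',) appears 2× in E1 but 0× in E2.

no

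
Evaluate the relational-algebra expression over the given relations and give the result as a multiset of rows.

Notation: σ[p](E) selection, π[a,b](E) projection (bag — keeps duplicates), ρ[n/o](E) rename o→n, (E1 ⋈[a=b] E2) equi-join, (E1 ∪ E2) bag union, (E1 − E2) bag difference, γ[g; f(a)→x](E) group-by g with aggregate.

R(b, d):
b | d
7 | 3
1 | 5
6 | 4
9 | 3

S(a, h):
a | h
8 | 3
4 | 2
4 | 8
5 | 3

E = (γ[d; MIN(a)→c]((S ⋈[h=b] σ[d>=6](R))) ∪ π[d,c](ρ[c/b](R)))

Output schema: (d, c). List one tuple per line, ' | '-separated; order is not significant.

Stepwise |·|:
  S → 4
  R → 4
  σ[d>=6](R) → 0
  (S ⋈[h=b] σ[d>=6](R)) → 0
  γ[d; MIN(a)→c]((S ⋈[h=b] σ[d>=6](R))) → 0
  R → 4
  ρ[c/b](R) → 4
  π[d,c](ρ[c/b](R)) → 4
  (γ[d; MIN(a)→c]((S ⋈[h=b] σ[d>=6](R))) ∪ π[d,c](ρ[c/b](R))) → 4

== RESULT ==
d | c
3 | 7
3 | 9
4 | 6
5 | 1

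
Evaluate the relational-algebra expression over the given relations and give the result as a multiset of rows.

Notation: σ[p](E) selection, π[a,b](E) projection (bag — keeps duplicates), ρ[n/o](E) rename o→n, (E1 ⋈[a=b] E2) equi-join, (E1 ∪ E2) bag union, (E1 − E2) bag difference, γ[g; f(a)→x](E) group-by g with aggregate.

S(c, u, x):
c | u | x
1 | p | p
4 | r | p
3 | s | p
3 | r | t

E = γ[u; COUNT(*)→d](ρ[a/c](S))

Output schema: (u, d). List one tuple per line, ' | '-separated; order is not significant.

Subexpression sizes:
  S → 4
  ρ[a/c](S) → 4
  γ[u; COUNT(*)→d](ρ[a/c](S)) → 3

== RESULT ==
u | d
p | 1
r | 2
s | 1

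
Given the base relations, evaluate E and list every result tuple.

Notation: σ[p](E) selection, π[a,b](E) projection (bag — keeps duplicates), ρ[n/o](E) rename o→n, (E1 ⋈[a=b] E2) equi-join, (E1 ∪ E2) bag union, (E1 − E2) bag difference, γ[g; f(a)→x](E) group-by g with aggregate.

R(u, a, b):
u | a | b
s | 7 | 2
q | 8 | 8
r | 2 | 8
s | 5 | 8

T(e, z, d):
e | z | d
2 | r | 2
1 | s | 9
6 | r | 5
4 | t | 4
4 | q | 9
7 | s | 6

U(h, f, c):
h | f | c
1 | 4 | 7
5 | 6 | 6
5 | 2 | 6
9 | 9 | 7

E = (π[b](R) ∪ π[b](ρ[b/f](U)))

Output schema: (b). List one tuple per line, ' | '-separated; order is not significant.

Stepwise |·|:
  R → 4
  π[b](R) → 4
  U → 4
  ρ[b/f](U) → 4
  π[b](ρ[b/f](U)) → 4
  (π[b](R) ∪ π[b](ρ[b/f](U))) → 8

== RESULT ==
b
2
2
4
6
8
8
8
9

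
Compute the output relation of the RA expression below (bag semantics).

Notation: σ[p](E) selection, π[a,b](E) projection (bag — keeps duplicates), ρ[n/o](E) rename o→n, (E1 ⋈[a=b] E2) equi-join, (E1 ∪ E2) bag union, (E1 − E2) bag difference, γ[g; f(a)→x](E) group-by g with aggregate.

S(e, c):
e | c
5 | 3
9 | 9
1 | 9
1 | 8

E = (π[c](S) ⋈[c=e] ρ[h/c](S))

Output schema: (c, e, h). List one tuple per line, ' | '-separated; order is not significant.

Stepwise |·|:
  S → 4
  π[c](S) → 4
  S → 4
  ρ[h/c](S) → 4
  (π[c](S) ⋈[c=e] ρ[h/c](S)) → 2

== RESULT ==
c | e | h
9 | 9 | 9
9 | 9 | 9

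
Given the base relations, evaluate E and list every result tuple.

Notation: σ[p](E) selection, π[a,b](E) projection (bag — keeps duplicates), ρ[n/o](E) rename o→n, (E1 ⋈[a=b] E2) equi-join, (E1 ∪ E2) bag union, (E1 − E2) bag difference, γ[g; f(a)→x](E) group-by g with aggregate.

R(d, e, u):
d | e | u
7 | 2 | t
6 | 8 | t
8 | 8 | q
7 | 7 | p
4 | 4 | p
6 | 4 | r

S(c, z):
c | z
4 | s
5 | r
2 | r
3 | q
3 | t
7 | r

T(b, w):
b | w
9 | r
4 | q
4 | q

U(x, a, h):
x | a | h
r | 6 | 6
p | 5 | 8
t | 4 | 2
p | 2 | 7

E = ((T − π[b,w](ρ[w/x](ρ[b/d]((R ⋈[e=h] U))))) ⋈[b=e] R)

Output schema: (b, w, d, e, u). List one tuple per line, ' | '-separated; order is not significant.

Subexpression sizes:
  T → 3
  R → 6
  U → 4
  (R ⋈[e=h] U) → 4
  ρ[b/d]((R ⋈[e=h] U)) → 4
  ρ[w/x](ρ[b/d]((R ⋈[e=h] U))) → 4
  π[b,w](ρ[w/x](ρ[b/d]((R ⋈[e=h] U)))) → 4
  (T − π[b,w](ρ[w/x](ρ[b/d]((R ⋈[e=h] U))))) → 3
  R → 6
  ((T − π[b,w](ρ[w/x](ρ[b/d]((R ⋈[e=h] U))))) ⋈[b=e] R) → 4

== RESULT ==
b | w | d | e | u
4 | q | 4 | 4 | p
4 | q | 4 | 4 | p
4 | q | 6 | 4 | r
4 | q | 6 | 4 | r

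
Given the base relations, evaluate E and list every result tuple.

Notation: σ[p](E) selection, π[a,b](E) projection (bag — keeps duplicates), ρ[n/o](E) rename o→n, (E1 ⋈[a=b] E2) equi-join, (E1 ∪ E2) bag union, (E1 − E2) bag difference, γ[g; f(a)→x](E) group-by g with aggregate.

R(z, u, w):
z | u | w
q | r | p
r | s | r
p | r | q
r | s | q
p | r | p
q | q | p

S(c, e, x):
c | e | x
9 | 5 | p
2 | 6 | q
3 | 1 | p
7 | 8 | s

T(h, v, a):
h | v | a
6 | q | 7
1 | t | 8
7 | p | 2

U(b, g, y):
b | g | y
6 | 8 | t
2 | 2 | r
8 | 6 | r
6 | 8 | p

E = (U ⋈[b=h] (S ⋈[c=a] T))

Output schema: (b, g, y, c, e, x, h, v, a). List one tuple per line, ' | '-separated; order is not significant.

Per-node cardinality:
  U → 4
  S → 4
  T → 3
  (S ⋈[c=a] T) → 2
  (U ⋈[b=h] (S ⋈[c=a] T)) → 2

== RESULT ==
b | g | y | c | e | x | h | v | a
6 | 8 | p | 7 | 8 | s | 6 | q | 7
6 | 8 | t | 7 | 8 | s | 6 | q | 7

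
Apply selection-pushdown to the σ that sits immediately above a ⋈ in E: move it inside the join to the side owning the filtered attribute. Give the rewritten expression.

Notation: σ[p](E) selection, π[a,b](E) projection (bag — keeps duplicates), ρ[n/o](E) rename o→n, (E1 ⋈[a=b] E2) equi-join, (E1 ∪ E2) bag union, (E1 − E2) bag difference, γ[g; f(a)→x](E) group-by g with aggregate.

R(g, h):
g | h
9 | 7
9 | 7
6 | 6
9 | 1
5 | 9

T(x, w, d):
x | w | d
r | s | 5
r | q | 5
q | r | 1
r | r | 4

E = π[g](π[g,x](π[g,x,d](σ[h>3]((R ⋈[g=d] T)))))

σ filters on h, owned by the left side.
E' = π[g](π[g,x](π[g,x,d]((σ[h>3](R) ⋈[g=d] T))))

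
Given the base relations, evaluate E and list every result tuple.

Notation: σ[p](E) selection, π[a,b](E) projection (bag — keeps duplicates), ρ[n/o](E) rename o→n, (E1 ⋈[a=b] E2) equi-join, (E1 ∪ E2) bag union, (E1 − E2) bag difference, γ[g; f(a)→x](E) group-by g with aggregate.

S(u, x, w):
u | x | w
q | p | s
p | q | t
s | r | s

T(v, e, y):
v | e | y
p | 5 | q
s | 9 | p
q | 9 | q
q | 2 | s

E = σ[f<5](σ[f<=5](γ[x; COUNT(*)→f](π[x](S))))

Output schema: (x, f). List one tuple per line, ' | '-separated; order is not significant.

Row counts bottom-up:
  S → 3
  π[x](S) → 3
  γ[x; COUNT(*)→f](π[x](S)) → 3
  σ[f<=5](γ[x; COUNT(*)→f](π[x](S))) → 3
  σ[f<5](σ[f<=5](γ[x; COUNT(*)→f](π[x](S)))) → 3

== RESULT ==
x | f
p | 1
q | 1
r | 1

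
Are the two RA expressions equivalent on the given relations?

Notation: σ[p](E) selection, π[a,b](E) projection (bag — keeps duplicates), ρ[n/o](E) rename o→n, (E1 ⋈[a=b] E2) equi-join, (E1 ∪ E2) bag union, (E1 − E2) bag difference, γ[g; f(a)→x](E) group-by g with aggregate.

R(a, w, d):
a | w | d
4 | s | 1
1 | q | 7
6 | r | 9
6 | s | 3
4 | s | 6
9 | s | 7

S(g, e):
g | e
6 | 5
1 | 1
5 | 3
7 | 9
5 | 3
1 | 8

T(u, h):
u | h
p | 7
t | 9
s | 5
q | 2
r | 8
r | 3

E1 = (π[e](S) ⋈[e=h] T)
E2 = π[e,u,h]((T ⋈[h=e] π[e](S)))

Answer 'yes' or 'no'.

E1 per-node cardinality:
  S → 6
  π[e](S) → 6
  T → 6
  (π[e](S) ⋈[e=h] T) → 5
E2 per-node cardinality:
  T → 6
  S → 6
  π[e](S) → 6
  (T ⋈[h=e] π[e](S)) → 5
  π[e,u,h]((T ⋈[h=e] π[e](S))) → 5

E1 and E2 produce the same multiset:
e | u | h
3 | r | 3
3 | r | 3
5 | s | 5
8 | r | 8
9 | t | 9

yes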